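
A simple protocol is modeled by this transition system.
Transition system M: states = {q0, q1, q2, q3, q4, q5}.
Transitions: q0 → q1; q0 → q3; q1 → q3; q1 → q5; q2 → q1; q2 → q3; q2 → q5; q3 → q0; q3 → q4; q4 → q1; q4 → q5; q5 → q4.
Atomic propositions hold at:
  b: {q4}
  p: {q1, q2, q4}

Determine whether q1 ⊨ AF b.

AF b: least fixpoint, start Z0 = {q4}, add states with every successor in Z. Z1 = {q4, q5}; fixed.
Sat(AF b) = {q4, q5}
q1 ∉ Sat(AF b) = {q4, q5}, so the formula does not hold at q1.

No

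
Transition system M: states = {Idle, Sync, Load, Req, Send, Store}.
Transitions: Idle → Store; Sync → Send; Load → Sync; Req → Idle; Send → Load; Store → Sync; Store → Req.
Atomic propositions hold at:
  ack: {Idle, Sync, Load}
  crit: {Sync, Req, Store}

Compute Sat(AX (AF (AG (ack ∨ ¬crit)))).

{Sync, Load, Send}

Sat(¬crit) = {Idle, Load, Send}
Sat(ack ∨ ¬crit) = {Idle, Sync, Load, Send}
AG (ack ∨ ¬crit): greatest fixpoint, start Z0 = {Idle, Sync, Load, Send}, keep only states in Sat with every successor in Z. Z1 = {Sync, Load, Send}; fixed.
Sat(AG (ack ∨ ¬crit)) = {Sync, Load, Send}
AF (AG (ack ∨ ¬crit)): least fixpoint, start Z0 = {Sync, Load, Send}, add states with every successor in Z. Already a fixed point.
Sat(AF (AG (ack ∨ ¬crit))) = {Sync, Load, Send}
Sat(AX (AF (AG (ack ∨ ¬crit)))) = {s : every successor in {Sync, Load, Send}} = {Sync, Load, Send}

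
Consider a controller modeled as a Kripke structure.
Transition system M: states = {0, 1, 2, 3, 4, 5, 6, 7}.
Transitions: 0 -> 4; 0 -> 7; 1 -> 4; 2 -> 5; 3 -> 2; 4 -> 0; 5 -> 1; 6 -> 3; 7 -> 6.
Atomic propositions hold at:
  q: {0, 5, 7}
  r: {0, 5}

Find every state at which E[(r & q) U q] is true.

Sat(r & q) = {0, 5}
E[(r & q) U q]: least fixpoint, start Z0 = Sat(q) = {0, 5, 7}, add states in Sat(r & q) with some successor in Z. Already a fixed point.
Sat(E[(r & q) U q]) = {0, 5, 7}

{0, 5, 7}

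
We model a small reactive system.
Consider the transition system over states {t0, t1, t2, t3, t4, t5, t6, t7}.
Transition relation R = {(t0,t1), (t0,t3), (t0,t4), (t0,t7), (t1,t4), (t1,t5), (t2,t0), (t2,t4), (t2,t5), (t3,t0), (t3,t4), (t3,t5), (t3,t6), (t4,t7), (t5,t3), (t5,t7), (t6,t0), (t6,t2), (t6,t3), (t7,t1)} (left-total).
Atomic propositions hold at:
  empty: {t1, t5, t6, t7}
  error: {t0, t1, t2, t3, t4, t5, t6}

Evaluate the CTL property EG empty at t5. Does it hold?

EG empty: greatest fixpoint, start Z0 = {t1, t5, t6, t7}, keep only states in Sat with some successor in Z. Z1 = {t1, t5, t7}; fixed.
Sat(EG empty) = {t1, t5, t7}
t5 ∈ Sat(EG empty) = {t1, t5, t7}, so the formula holds at t5.

Yes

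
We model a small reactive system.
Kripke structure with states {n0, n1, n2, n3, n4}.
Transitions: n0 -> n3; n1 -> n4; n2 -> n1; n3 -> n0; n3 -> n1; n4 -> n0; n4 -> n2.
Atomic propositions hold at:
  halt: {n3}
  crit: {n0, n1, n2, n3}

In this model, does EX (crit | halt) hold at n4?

Sat(crit | halt) = {n0, n1, n2, n3}
Sat(EX (crit | halt)) = {s : some successor in {n0, n1, n2, n3}} = {n0, n2, n3, n4}
n4 ∈ Sat(EX (crit | halt)) = {n0, n2, n3, n4}, so the formula holds at n4.

Yes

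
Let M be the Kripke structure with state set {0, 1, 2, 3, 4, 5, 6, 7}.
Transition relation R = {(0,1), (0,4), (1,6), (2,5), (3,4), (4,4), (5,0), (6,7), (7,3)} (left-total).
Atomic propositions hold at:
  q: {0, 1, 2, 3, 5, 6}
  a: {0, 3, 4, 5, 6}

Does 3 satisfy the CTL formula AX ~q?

Sat(~q) = {4, 7}
Sat(AX ~q) = {s : every successor in {4, 7}} = {3, 4, 6}
3 ∈ Sat(AX ~q) = {3, 4, 6}, so the formula holds at 3.

Yes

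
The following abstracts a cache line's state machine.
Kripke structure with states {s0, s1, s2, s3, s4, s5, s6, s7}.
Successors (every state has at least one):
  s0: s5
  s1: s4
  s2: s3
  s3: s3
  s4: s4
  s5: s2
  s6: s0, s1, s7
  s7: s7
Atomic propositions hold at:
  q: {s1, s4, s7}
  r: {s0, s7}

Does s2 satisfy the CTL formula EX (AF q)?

AF q: least fixpoint, start Z0 = {s1, s4, s7}, add states with every successor in Z. Already a fixed point.
Sat(AF q) = {s1, s4, s7}
Sat(EX (AF q)) = {s : some successor in {s1, s4, s7}} = {s1, s4, s6, s7}
s2 ∉ Sat(EX (AF q)) = {s1, s4, s6, s7}, so the formula does not hold at s2.

No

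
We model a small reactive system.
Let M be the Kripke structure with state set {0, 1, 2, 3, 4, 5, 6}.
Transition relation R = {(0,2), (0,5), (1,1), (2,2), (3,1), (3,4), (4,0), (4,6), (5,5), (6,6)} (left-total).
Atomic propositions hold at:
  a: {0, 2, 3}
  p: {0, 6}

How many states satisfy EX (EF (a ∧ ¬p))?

Sat(¬p) = {1, 2, 3, 4, 5}
Sat(a ∧ ¬p) = {2, 3}
EF (a ∧ ¬p): least fixpoint, start Z0 = {2, 3}, add states with some successor in Z. Z1 = {0, 2, 3}; Z2 = {0, 2, 3, 4}; fixed.
Sat(EF (a ∧ ¬p)) = {0, 2, 3, 4}
Sat(EX (EF (a ∧ ¬p))) = {s : some successor in {0, 2, 3, 4}} = {0, 2, 3, 4}
|Sat(EX (EF (a ∧ ¬p)))| = |{0, 2, 3, 4}| = 4.

4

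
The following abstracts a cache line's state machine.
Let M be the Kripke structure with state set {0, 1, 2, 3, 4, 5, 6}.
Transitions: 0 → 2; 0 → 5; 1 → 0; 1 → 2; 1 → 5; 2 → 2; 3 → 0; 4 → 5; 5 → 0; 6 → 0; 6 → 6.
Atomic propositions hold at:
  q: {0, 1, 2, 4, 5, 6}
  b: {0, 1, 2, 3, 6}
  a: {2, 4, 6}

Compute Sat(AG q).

AG q: greatest fixpoint, start Z0 = {0, 1, 2, 4, 5, 6}, keep only states in Sat with every successor in Z. Already a fixed point.
Sat(AG q) = {0, 1, 2, 4, 5, 6}

{0, 1, 2, 4, 5, 6}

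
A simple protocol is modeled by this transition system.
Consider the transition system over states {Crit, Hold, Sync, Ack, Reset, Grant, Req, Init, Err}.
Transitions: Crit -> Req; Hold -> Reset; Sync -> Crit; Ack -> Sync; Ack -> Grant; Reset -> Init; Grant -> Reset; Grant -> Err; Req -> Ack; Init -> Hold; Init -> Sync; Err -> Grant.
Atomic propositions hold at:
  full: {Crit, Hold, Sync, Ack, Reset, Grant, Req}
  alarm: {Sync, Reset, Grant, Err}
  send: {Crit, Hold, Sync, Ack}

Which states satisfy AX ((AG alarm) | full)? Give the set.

AG alarm: greatest fixpoint, start Z0 = {Sync, Reset, Grant, Err}, keep only states in Sat with every successor in Z. Z1 = {Grant, Err}; Z2 = {Err}; Z3 = ∅; fixed.
Sat(AG alarm) = ∅
Sat((AG alarm) | full) = {Crit, Hold, Sync, Ack, Reset, Grant, Req}
Sat(AX ((AG alarm) | full)) = {s : every successor in {Crit, Hold, Sync, Ack, Reset, Grant, Req}} = {Crit, Hold, Sync, Ack, Req, Init, Err}

{Crit, Hold, Sync, Ack, Req, Init, Err}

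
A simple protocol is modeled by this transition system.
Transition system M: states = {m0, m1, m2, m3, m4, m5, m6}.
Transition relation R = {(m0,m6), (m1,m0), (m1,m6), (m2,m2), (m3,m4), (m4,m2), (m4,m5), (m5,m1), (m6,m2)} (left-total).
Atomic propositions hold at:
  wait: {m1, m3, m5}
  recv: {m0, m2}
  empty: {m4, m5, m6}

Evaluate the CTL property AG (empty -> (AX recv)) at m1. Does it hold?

Yes

Sat(AX recv) = {s : every successor in {m0, m2}} = {m2, m6}
Sat(empty -> (AX recv)) = {m0, m1, m2, m3, m6}
AG (empty -> (AX recv)): greatest fixpoint, start Z0 = {m0, m1, m2, m3, m6}, keep only states in Sat with every successor in Z. Z1 = {m0, m1, m2, m6}; fixed.
Sat(AG (empty -> (AX recv))) = {m0, m1, m2, m6}
m1 ∈ Sat(AG (empty -> (AX recv))) = {m0, m1, m2, m6}, so the formula holds at m1.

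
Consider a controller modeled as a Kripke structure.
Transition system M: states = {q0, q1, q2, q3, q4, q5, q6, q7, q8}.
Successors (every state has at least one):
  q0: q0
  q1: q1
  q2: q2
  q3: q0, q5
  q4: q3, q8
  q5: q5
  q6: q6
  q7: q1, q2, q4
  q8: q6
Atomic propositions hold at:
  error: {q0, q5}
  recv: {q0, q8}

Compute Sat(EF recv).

{q0, q3, q4, q7, q8}

EF recv: least fixpoint, start Z0 = {q0, q8}, add states with some successor in Z. Z1 = {q0, q3, q4, q8}; Z2 = {q0, q3, q4, q7, q8}; fixed.
Sat(EF recv) = {q0, q3, q4, q7, q8}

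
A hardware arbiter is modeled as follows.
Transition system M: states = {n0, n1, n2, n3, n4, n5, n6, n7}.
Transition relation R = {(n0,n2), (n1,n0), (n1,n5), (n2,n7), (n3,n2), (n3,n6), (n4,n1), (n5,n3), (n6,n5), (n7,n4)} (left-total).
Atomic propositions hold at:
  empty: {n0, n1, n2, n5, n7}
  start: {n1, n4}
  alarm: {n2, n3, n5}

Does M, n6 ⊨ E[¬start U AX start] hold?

Sat(¬start) = {n0, n2, n3, n5, n6, n7}
Sat(AX start) = {s : every successor in {n1, n4}} = {n4, n7}
E[¬start U AX start]: least fixpoint, start Z0 = Sat(AX start) = {n4, n7}, add states in Sat(¬start) with some successor in Z. Z1 = {n2, n4, n7}; Z2 = {n0, n2, n3, n4, n7}; Z3 = {n0, n2, n3, n4, n5, n7}; Z4 = {n0, n2, n3, n4, n5, n6, n7}; fixed.
Sat(E[¬start U AX start]) = {n0, n2, n3, n4, n5, n6, n7}
n6 ∈ Sat(E[¬start U AX start]) = {n0, n2, n3, n4, n5, n6, n7}, so the formula holds at n6.

Yes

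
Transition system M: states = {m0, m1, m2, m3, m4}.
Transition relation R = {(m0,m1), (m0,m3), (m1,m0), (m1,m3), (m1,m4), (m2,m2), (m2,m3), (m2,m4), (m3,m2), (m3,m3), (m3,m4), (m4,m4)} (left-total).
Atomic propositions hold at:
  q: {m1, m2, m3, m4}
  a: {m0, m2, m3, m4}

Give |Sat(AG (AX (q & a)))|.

Sat(q & a) = {m2, m3, m4}
Sat(AX (q & a)) = {s : every successor in {m2, m3, m4}} = {m2, m3, m4}
AG (AX (q & a)): greatest fixpoint, start Z0 = {m2, m3, m4}, keep only states in Sat with every successor in Z. Already a fixed point.
Sat(AG (AX (q & a))) = {m2, m3, m4}
|Sat(AG (AX (q & a)))| = |{m2, m3, m4}| = 3.

3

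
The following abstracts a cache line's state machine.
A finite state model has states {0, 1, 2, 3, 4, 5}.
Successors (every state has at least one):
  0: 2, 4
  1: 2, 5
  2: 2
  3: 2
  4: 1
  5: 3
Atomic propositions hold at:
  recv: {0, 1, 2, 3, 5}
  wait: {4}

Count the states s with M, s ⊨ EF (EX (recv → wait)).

1

Sat(recv → wait) = {4}
Sat(EX (recv → wait)) = {s : some successor in {4}} = {0}
EF (EX (recv → wait)): least fixpoint, start Z0 = {0}, add states with some successor in Z. Already a fixed point.
Sat(EF (EX (recv → wait))) = {0}
|Sat(EF (EX (recv → wait)))| = |{0}| = 1.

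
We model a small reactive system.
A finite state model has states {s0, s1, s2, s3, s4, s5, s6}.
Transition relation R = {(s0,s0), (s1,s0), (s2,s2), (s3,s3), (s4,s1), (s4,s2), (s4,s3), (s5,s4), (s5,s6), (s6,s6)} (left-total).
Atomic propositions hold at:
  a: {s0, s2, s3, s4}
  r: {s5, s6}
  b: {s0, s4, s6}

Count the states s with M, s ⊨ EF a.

EF a: least fixpoint, start Z0 = {s0, s2, s3, s4}, add states with some successor in Z. Z1 = {s0, s1, s2, s3, s4, s5}; fixed.
Sat(EF a) = {s0, s1, s2, s3, s4, s5}
|Sat(EF a)| = |{s0, s1, s2, s3, s4, s5}| = 6.

6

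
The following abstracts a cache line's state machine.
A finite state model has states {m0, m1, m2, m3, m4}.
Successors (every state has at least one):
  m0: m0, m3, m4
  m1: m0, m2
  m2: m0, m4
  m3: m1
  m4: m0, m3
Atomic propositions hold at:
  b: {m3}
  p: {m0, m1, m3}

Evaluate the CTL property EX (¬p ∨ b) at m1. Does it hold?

Sat(¬p) = {m2, m4}
Sat(¬p ∨ b) = {m2, m3, m4}
Sat(EX (¬p ∨ b)) = {s : some successor in {m2, m3, m4}} = {m0, m1, m2, m4}
m1 ∈ Sat(EX (¬p ∨ b)) = {m0, m1, m2, m4}, so the formula holds at m1.

Yes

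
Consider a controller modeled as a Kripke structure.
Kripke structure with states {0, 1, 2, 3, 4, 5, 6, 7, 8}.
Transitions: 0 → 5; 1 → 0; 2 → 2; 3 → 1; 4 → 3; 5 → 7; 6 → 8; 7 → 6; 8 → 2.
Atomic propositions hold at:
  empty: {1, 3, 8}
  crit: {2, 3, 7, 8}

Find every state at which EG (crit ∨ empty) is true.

Sat(crit ∨ empty) = {1, 2, 3, 7, 8}
EG (crit ∨ empty): greatest fixpoint, start Z0 = {1, 2, 3, 7, 8}, keep only states in Sat with some successor in Z. Z1 = {2, 3, 8}; Z2 = {2, 8}; fixed.
Sat(EG (crit ∨ empty)) = {2, 8}

{2, 8}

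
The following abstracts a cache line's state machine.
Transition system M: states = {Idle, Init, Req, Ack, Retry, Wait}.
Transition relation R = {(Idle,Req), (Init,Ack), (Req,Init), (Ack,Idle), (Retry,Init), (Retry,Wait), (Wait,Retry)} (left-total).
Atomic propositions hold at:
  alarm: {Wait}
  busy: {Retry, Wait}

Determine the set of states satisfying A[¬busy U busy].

Sat(¬busy) = {Idle, Init, Req, Ack}
A[¬busy U busy]: least fixpoint, start Z0 = Sat(busy) = {Retry, Wait}, add states in Sat(¬busy) with every successor in Z. Already a fixed point.
Sat(A[¬busy U busy]) = {Retry, Wait}

{Retry, Wait}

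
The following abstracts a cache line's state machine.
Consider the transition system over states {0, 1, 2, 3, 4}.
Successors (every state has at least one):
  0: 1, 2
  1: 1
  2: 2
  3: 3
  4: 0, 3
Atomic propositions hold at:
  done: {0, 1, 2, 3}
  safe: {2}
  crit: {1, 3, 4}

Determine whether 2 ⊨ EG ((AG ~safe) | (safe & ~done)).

Sat(~safe) = {0, 1, 3, 4}
AG ~safe: greatest fixpoint, start Z0 = {0, 1, 3, 4}, keep only states in Sat with every successor in Z. Z1 = {1, 3, 4}; Z2 = {1, 3}; fixed.
Sat(AG ~safe) = {1, 3}
Sat(~done) = {4}
Sat(safe & ~done) = ∅
Sat((AG ~safe) | (safe & ~done)) = {1, 3}
EG ((AG ~safe) | (safe & ~done)): greatest fixpoint, start Z0 = {1, 3}, keep only states in Sat with some successor in Z. Already a fixed point.
Sat(EG ((AG ~safe) | (safe & ~done))) = {1, 3}
2 ∉ Sat(EG ((AG ~safe) | (safe & ~done))) = {1, 3}, so the formula does not hold at 2.

No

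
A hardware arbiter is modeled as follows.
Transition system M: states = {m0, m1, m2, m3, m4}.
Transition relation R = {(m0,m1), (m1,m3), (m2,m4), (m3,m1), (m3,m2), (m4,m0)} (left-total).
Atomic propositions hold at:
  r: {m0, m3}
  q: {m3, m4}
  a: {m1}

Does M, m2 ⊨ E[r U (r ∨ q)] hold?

No

Sat(r ∨ q) = {m0, m3, m4}
E[r U (r ∨ q)]: least fixpoint, start Z0 = Sat((r ∨ q)) = {m0, m3, m4}, add states in Sat(r) with some successor in Z. Already a fixed point.
Sat(E[r U (r ∨ q)]) = {m0, m3, m4}
m2 ∉ Sat(E[r U (r ∨ q)]) = {m0, m3, m4}, so the formula does not hold at m2.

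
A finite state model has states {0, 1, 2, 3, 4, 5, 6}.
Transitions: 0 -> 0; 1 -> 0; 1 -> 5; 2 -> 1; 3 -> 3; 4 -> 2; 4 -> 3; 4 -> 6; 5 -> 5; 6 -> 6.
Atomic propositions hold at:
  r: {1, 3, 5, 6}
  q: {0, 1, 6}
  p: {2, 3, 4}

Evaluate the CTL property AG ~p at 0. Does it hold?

Sat(~p) = {0, 1, 5, 6}
AG ~p: greatest fixpoint, start Z0 = {0, 1, 5, 6}, keep only states in Sat with every successor in Z. Already a fixed point.
Sat(AG ~p) = {0, 1, 5, 6}
0 ∈ Sat(AG ~p) = {0, 1, 5, 6}, so the formula holds at 0.

Yes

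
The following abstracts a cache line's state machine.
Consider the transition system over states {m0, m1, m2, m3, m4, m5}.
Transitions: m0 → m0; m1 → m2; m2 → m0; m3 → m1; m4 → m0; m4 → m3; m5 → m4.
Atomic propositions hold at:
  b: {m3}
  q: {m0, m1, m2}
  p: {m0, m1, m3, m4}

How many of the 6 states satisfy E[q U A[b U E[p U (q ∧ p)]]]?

5

Sat(q ∧ p) = {m0, m1}
E[p U (q ∧ p)]: least fixpoint, start Z0 = Sat((q ∧ p)) = {m0, m1}, add states in Sat(p) with some successor in Z. Z1 = {m0, m1, m3, m4}; fixed.
Sat(E[p U (q ∧ p)]) = {m0, m1, m3, m4}
A[b U E[p U (q ∧ p)]]: least fixpoint, start Z0 = Sat(E[p U (q ∧ p)]) = {m0, m1, m3, m4}, add states in Sat(b) with every successor in Z. Already a fixed point.
Sat(A[b U E[p U (q ∧ p)]]) = {m0, m1, m3, m4}
E[q U A[b U E[p U (q ∧ p)]]]: least fixpoint, start Z0 = Sat(A[b U E[p U (q ∧ p)]]) = {m0, m1, m3, m4}, add states in Sat(q) with some successor in Z. Z1 = {m0, m1, m2, m3, m4}; fixed.
Sat(E[q U A[b U E[p U (q ∧ p)]]]) = {m0, m1, m2, m3, m4}
|Sat(E[q U A[b U E[p U (q ∧ p)]]])| = |{m0, m1, m2, m3, m4}| = 5.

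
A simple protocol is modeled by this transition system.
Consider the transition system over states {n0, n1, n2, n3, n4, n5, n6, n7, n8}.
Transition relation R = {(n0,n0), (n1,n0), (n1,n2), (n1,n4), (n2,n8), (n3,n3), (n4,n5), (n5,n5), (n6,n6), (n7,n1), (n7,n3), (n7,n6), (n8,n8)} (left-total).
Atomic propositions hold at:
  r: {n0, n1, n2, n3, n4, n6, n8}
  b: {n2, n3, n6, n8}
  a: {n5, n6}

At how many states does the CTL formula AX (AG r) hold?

5

AG r: greatest fixpoint, start Z0 = {n0, n1, n2, n3, n4, n6, n8}, keep only states in Sat with every successor in Z. Z1 = {n0, n1, n2, n3, n6, n8}; Z2 = {n0, n2, n3, n6, n8}; fixed.
Sat(AG r) = {n0, n2, n3, n6, n8}
Sat(AX (AG r)) = {s : every successor in {n0, n2, n3, n6, n8}} = {n0, n2, n3, n6, n8}
|Sat(AX (AG r))| = |{n0, n2, n3, n6, n8}| = 5.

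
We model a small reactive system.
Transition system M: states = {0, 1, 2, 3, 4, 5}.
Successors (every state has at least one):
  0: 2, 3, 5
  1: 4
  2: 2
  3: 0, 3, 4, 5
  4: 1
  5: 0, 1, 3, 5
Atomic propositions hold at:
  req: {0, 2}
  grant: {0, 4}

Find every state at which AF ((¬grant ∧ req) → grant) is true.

Sat(¬grant) = {1, 2, 3, 5}
Sat(¬grant ∧ req) = {2}
Sat((¬grant ∧ req) → grant) = {0, 1, 3, 4, 5}
AF ((¬grant ∧ req) → grant): least fixpoint, start Z0 = {0, 1, 3, 4, 5}, add states with every successor in Z. Already a fixed point.
Sat(AF ((¬grant ∧ req) → grant)) = {0, 1, 3, 4, 5}

{0, 1, 3, 4, 5}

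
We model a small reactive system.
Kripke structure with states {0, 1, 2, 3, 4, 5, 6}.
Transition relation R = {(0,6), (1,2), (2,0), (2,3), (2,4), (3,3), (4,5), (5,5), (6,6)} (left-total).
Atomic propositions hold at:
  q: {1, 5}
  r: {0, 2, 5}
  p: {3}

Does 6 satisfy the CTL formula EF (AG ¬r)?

Sat(¬r) = {1, 3, 4, 6}
AG ¬r: greatest fixpoint, start Z0 = {1, 3, 4, 6}, keep only states in Sat with every successor in Z. Z1 = {3, 6}; fixed.
Sat(AG ¬r) = {3, 6}
EF (AG ¬r): least fixpoint, start Z0 = {3, 6}, add states with some successor in Z. Z1 = {0, 2, 3, 6}; Z2 = {0, 1, 2, 3, 6}; fixed.
Sat(EF (AG ¬r)) = {0, 1, 2, 3, 6}
6 ∈ Sat(EF (AG ¬r)) = {0, 1, 2, 3, 6}, so the formula holds at 6.

Yes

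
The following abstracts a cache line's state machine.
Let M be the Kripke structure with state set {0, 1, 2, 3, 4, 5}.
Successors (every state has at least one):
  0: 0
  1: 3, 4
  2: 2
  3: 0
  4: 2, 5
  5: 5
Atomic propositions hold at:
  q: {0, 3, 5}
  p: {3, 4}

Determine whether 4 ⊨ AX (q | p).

No

Sat(q | p) = {0, 3, 4, 5}
Sat(AX (q | p)) = {s : every successor in {0, 3, 4, 5}} = {0, 1, 3, 5}
4 ∉ Sat(AX (q | p)) = {0, 1, 3, 5}, so the formula does not hold at 4.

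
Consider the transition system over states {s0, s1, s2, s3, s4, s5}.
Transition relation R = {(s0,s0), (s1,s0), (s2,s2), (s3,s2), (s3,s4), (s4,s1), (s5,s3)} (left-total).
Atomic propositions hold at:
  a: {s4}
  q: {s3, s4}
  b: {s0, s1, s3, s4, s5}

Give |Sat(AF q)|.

AF q: least fixpoint, start Z0 = {s3, s4}, add states with every successor in Z. Z1 = {s3, s4, s5}; fixed.
Sat(AF q) = {s3, s4, s5}
|Sat(AF q)| = |{s3, s4, s5}| = 3.

3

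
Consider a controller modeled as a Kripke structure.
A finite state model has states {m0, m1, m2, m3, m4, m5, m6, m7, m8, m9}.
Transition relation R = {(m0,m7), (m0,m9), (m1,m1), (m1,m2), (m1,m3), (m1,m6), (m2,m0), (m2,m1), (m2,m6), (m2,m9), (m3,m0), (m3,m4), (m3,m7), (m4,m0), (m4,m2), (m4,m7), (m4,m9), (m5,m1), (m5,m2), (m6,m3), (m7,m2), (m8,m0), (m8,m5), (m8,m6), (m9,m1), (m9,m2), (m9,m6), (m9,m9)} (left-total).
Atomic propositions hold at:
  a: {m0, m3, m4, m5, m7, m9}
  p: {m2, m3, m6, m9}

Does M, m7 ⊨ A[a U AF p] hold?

AF p: least fixpoint, start Z0 = {m2, m3, m6, m9}, add states with every successor in Z. Z1 = {m2, m3, m6, m7, m9}; Z2 = {m0, m2, m3, m6, m7, m9}; Z3 = {m0, m2, m3, m4, m6, m7, m9}; fixed.
Sat(AF p) = {m0, m2, m3, m4, m6, m7, m9}
A[a U AF p]: least fixpoint, start Z0 = Sat(AF p) = {m0, m2, m3, m4, m6, m7, m9}, add states in Sat(a) with every successor in Z. Already a fixed point.
Sat(A[a U AF p]) = {m0, m2, m3, m4, m6, m7, m9}
m7 ∈ Sat(A[a U AF p]) = {m0, m2, m3, m4, m6, m7, m9}, so the formula holds at m7.

Yes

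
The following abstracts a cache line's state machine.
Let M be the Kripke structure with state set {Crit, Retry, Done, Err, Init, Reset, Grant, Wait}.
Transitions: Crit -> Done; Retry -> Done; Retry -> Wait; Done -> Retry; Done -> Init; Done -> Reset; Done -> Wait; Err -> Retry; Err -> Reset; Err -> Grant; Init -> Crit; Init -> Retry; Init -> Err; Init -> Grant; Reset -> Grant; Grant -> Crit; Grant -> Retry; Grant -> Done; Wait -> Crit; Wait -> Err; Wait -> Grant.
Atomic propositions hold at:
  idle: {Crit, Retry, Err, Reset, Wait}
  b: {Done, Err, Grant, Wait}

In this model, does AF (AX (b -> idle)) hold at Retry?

Sat(b -> idle) = {Crit, Retry, Err, Init, Reset, Wait}
Sat(AX (b -> idle)) = {s : every successor in {Crit, Retry, Err, Init, Reset, Wait}} = {Done}
AF (AX (b -> idle)): least fixpoint, start Z0 = {Done}, add states with every successor in Z. Z1 = {Crit, Done}; fixed.
Sat(AF (AX (b -> idle))) = {Crit, Done}
Retry ∉ Sat(AF (AX (b -> idle))) = {Crit, Done}, so the formula does not hold at Retry.

No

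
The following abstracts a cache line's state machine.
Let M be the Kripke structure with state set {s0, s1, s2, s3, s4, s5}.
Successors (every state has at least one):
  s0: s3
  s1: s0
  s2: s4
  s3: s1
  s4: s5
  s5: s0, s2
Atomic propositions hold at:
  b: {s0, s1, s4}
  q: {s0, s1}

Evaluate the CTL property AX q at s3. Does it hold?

Yes

Sat(AX q) = {s : every successor in {s0, s1}} = {s1, s3}
s3 ∈ Sat(AX q) = {s1, s3}, so the formula holds at s3.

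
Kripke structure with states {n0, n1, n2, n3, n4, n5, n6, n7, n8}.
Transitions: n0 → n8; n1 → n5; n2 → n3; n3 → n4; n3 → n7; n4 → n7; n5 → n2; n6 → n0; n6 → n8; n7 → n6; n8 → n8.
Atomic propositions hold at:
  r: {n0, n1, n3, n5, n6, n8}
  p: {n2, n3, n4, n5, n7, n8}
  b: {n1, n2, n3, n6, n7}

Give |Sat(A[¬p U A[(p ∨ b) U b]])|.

7

Sat(¬p) = {n0, n1, n6}
Sat(p ∨ b) = {n1, n2, n3, n4, n5, n6, n7, n8}
A[(p ∨ b) U b]: least fixpoint, start Z0 = Sat(b) = {n1, n2, n3, n6, n7}, add states in Sat(p ∨ b) with every successor in Z. Z1 = {n1, n2, n3, n4, n5, n6, n7}; fixed.
Sat(A[(p ∨ b) U b]) = {n1, n2, n3, n4, n5, n6, n7}
A[¬p U A[(p ∨ b) U b]]: least fixpoint, start Z0 = Sat(A[(p ∨ b) U b]) = {n1, n2, n3, n4, n5, n6, n7}, add states in Sat(¬p) with every successor in Z. Already a fixed point.
Sat(A[¬p U A[(p ∨ b) U b]]) = {n1, n2, n3, n4, n5, n6, n7}
|Sat(A[¬p U A[(p ∨ b) U b]])| = |{n1, n2, n3, n4, n5, n6, n7}| = 7.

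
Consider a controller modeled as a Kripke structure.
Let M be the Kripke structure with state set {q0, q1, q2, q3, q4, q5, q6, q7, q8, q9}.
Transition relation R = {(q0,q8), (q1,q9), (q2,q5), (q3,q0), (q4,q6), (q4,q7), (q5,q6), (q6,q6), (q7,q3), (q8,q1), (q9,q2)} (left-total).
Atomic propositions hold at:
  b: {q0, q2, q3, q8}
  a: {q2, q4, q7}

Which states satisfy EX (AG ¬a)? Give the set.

Sat(¬a) = {q0, q1, q3, q5, q6, q8, q9}
AG ¬a: greatest fixpoint, start Z0 = {q0, q1, q3, q5, q6, q8, q9}, keep only states in Sat with every successor in Z. Z1 = {q0, q1, q3, q5, q6, q8}; Z2 = {q0, q3, q5, q6, q8}; Z3 = {q0, q3, q5, q6}; Z4 = {q3, q5, q6}; Z5 = {q5, q6}; fixed.
Sat(AG ¬a) = {q5, q6}
Sat(EX (AG ¬a)) = {s : some successor in {q5, q6}} = {q2, q4, q5, q6}

{q2, q4, q5, q6}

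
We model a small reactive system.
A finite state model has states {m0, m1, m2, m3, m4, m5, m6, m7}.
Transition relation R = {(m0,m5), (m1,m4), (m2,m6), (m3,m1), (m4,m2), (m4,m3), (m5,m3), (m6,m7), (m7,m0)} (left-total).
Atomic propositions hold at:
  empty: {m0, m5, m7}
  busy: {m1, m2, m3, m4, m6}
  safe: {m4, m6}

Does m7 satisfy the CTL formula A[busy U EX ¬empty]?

No

Sat(¬empty) = {m1, m2, m3, m4, m6}
Sat(EX ¬empty) = {s : some successor in {m1, m2, m3, m4, m6}} = {m1, m2, m3, m4, m5}
A[busy U EX ¬empty]: least fixpoint, start Z0 = Sat(EX ¬empty) = {m1, m2, m3, m4, m5}, add states in Sat(busy) with every successor in Z. Already a fixed point.
Sat(A[busy U EX ¬empty]) = {m1, m2, m3, m4, m5}
m7 ∉ Sat(A[busy U EX ¬empty]) = {m1, m2, m3, m4, m5}, so the formula does not hold at m7.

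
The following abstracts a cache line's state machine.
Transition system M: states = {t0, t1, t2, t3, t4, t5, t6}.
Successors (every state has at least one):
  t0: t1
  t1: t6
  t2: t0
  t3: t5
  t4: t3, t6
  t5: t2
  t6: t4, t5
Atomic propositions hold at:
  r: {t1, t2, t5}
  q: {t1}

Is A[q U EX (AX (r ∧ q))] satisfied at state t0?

No

Sat(r ∧ q) = {t1}
Sat(AX (r ∧ q)) = {s : every successor in {t1}} = {t0}
Sat(EX (AX (r ∧ q))) = {s : some successor in {t0}} = {t2}
A[q U EX (AX (r ∧ q))]: least fixpoint, start Z0 = Sat(EX (AX (r ∧ q))) = {t2}, add states in Sat(q) with every successor in Z. Already a fixed point.
Sat(A[q U EX (AX (r ∧ q))]) = {t2}
t0 ∉ Sat(A[q U EX (AX (r ∧ q))]) = {t2}, so the formula does not hold at t0.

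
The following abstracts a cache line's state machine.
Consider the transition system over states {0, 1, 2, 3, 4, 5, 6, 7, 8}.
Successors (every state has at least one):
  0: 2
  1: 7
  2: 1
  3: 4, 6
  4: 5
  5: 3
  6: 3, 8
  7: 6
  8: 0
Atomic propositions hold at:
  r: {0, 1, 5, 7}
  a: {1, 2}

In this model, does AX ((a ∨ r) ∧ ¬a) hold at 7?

Sat(a ∨ r) = {0, 1, 2, 5, 7}
Sat(¬a) = {0, 3, 4, 5, 6, 7, 8}
Sat((a ∨ r) ∧ ¬a) = {0, 5, 7}
Sat(AX ((a ∨ r) ∧ ¬a)) = {s : every successor in {0, 5, 7}} = {1, 4, 8}
7 ∉ Sat(AX ((a ∨ r) ∧ ¬a)) = {1, 4, 8}, so the formula does not hold at 7.

No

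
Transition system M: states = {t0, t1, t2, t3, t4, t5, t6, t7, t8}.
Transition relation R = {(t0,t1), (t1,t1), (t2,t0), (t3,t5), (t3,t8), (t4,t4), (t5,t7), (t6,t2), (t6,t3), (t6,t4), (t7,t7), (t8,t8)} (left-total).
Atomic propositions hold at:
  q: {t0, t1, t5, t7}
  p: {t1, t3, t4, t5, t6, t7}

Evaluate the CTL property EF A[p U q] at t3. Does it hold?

A[p U q]: least fixpoint, start Z0 = Sat(q) = {t0, t1, t5, t7}, add states in Sat(p) with every successor in Z. Already a fixed point.
Sat(A[p U q]) = {t0, t1, t5, t7}
EF A[p U q]: least fixpoint, start Z0 = {t0, t1, t5, t7}, add states with some successor in Z. Z1 = {t0, t1, t2, t3, t5, t7}; Z2 = {t0, t1, t2, t3, t5, t6, t7}; fixed.
Sat(EF A[p U q]) = {t0, t1, t2, t3, t5, t6, t7}
t3 ∈ Sat(EF A[p U q]) = {t0, t1, t2, t3, t5, t6, t7}, so the formula holds at t3.

Yes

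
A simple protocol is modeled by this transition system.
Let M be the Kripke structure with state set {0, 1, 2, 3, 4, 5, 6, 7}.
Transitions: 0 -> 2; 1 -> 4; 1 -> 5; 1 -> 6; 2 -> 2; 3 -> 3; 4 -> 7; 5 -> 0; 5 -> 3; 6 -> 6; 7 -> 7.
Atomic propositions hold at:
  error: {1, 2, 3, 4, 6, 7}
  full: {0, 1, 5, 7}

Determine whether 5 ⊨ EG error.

EG error: greatest fixpoint, start Z0 = {1, 2, 3, 4, 6, 7}, keep only states in Sat with some successor in Z. Already a fixed point.
Sat(EG error) = {1, 2, 3, 4, 6, 7}
5 ∉ Sat(EG error) = {1, 2, 3, 4, 6, 7}, so the formula does not hold at 5.

No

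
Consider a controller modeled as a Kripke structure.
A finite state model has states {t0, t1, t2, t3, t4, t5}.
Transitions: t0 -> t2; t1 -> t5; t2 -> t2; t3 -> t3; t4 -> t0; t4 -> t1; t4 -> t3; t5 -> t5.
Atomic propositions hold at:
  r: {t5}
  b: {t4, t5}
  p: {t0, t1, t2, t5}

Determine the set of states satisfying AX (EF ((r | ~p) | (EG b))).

Sat(~p) = {t3, t4}
Sat(r | ~p) = {t3, t4, t5}
EG b: greatest fixpoint, start Z0 = {t4, t5}, keep only states in Sat with some successor in Z. Z1 = {t5}; fixed.
Sat(EG b) = {t5}
Sat((r | ~p) | (EG b)) = {t3, t4, t5}
EF ((r | ~p) | (EG b)): least fixpoint, start Z0 = {t3, t4, t5}, add states with some successor in Z. Z1 = {t1, t3, t4, t5}; fixed.
Sat(EF ((r | ~p) | (EG b))) = {t1, t3, t4, t5}
Sat(AX (EF ((r | ~p) | (EG b)))) = {s : every successor in {t1, t3, t4, t5}} = {t1, t3, t5}

{t1, t3, t5}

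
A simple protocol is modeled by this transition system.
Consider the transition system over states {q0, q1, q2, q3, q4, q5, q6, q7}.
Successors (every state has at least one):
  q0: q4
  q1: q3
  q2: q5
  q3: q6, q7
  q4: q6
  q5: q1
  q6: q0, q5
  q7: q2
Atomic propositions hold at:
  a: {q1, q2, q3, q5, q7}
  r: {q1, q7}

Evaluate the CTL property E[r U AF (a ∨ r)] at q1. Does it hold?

Sat(a ∨ r) = {q1, q2, q3, q5, q7}
AF (a ∨ r): least fixpoint, start Z0 = {q1, q2, q3, q5, q7}, add states with every successor in Z. Already a fixed point.
Sat(AF (a ∨ r)) = {q1, q2, q3, q5, q7}
E[r U AF (a ∨ r)]: least fixpoint, start Z0 = Sat(AF (a ∨ r)) = {q1, q2, q3, q5, q7}, add states in Sat(r) with some successor in Z. Already a fixed point.
Sat(E[r U AF (a ∨ r)]) = {q1, q2, q3, q5, q7}
q1 ∈ Sat(E[r U AF (a ∨ r)]) = {q1, q2, q3, q5, q7}, so the formula holds at q1.

Yes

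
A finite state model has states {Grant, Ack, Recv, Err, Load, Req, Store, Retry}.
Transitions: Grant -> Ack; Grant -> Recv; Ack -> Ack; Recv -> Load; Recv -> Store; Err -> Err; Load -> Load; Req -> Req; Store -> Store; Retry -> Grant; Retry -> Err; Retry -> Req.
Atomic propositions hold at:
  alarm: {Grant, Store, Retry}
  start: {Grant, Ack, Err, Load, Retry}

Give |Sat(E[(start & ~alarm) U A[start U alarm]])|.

3

Sat(~alarm) = {Ack, Recv, Err, Load, Req}
Sat(start & ~alarm) = {Ack, Err, Load}
A[start U alarm]: least fixpoint, start Z0 = Sat(alarm) = {Grant, Store, Retry}, add states in Sat(start) with every successor in Z. Already a fixed point.
Sat(A[start U alarm]) = {Grant, Store, Retry}
E[(start & ~alarm) U A[start U alarm]]: least fixpoint, start Z0 = Sat(A[start U alarm]) = {Grant, Store, Retry}, add states in Sat(start & ~alarm) with some successor in Z. Already a fixed point.
Sat(E[(start & ~alarm) U A[start U alarm]]) = {Grant, Store, Retry}
|Sat(E[(start & ~alarm) U A[start U alarm]])| = |{Grant, Store, Retry}| = 3.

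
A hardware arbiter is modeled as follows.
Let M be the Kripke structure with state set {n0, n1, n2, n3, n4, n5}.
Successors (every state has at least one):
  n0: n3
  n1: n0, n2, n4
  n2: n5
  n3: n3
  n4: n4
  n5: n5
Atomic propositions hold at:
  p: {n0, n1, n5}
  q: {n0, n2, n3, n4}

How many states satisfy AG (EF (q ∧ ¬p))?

3

Sat(¬p) = {n2, n3, n4}
Sat(q ∧ ¬p) = {n2, n3, n4}
EF (q ∧ ¬p): least fixpoint, start Z0 = {n2, n3, n4}, add states with some successor in Z. Z1 = {n0, n1, n2, n3, n4}; fixed.
Sat(EF (q ∧ ¬p)) = {n0, n1, n2, n3, n4}
AG (EF (q ∧ ¬p)): greatest fixpoint, start Z0 = {n0, n1, n2, n3, n4}, keep only states in Sat with every successor in Z. Z1 = {n0, n1, n3, n4}; Z2 = {n0, n3, n4}; fixed.
Sat(AG (EF (q ∧ ¬p))) = {n0, n3, n4}
|Sat(AG (EF (q ∧ ¬p)))| = |{n0, n3, n4}| = 3.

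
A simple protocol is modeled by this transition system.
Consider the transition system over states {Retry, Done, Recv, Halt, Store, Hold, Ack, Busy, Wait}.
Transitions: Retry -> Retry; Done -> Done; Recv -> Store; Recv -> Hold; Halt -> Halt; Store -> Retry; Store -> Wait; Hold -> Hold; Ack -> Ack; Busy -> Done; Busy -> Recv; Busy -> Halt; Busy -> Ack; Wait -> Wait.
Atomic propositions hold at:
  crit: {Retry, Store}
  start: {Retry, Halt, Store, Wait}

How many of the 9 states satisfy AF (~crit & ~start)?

5

Sat(~crit) = {Done, Recv, Halt, Hold, Ack, Busy, Wait}
Sat(~start) = {Done, Recv, Hold, Ack, Busy}
Sat(~crit & ~start) = {Done, Recv, Hold, Ack, Busy}
AF (~crit & ~start): least fixpoint, start Z0 = {Done, Recv, Hold, Ack, Busy}, add states with every successor in Z. Already a fixed point.
Sat(AF (~crit & ~start)) = {Done, Recv, Hold, Ack, Busy}
|Sat(AF (~crit & ~start))| = |{Done, Recv, Hold, Ack, Busy}| = 5.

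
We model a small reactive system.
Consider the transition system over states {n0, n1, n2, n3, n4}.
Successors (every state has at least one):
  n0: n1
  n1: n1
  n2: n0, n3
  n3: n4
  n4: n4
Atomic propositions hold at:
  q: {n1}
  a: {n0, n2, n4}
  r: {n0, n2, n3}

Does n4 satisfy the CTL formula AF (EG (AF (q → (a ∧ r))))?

Sat(a ∧ r) = {n0, n2}
Sat(q → (a ∧ r)) = {n0, n2, n3, n4}
AF (q → (a ∧ r)): least fixpoint, start Z0 = {n0, n2, n3, n4}, add states with every successor in Z. Already a fixed point.
Sat(AF (q → (a ∧ r))) = {n0, n2, n3, n4}
EG (AF (q → (a ∧ r))): greatest fixpoint, start Z0 = {n0, n2, n3, n4}, keep only states in Sat with some successor in Z. Z1 = {n2, n3, n4}; fixed.
Sat(EG (AF (q → (a ∧ r)))) = {n2, n3, n4}
AF (EG (AF (q → (a ∧ r)))): least fixpoint, start Z0 = {n2, n3, n4}, add states with every successor in Z. Already a fixed point.
Sat(AF (EG (AF (q → (a ∧ r))))) = {n2, n3, n4}
n4 ∈ Sat(AF (EG (AF (q → (a ∧ r))))) = {n2, n3, n4}, so the formula holds at n4.

Yes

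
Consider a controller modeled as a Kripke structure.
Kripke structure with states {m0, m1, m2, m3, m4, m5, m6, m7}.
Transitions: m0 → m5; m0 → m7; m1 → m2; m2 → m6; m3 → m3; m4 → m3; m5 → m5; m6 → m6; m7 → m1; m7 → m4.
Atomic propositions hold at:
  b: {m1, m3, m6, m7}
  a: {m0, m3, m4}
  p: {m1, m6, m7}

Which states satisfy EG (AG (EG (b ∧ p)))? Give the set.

{m6}

Sat(b ∧ p) = {m1, m6, m7}
EG (b ∧ p): greatest fixpoint, start Z0 = {m1, m6, m7}, keep only states in Sat with some successor in Z. Z1 = {m6, m7}; Z2 = {m6}; fixed.
Sat(EG (b ∧ p)) = {m6}
AG (EG (b ∧ p)): greatest fixpoint, start Z0 = {m6}, keep only states in Sat with every successor in Z. Already a fixed point.
Sat(AG (EG (b ∧ p))) = {m6}
EG (AG (EG (b ∧ p))): greatest fixpoint, start Z0 = {m6}, keep only states in Sat with some successor in Z. Already a fixed point.
Sat(EG (AG (EG (b ∧ p)))) = {m6}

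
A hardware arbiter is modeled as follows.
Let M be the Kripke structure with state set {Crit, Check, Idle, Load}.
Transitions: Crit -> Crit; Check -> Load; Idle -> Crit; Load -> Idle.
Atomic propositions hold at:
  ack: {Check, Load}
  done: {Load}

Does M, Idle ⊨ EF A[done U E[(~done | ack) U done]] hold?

No

Sat(~done) = {Crit, Check, Idle}
Sat(~done | ack) = {Crit, Check, Idle, Load}
E[(~done | ack) U done]: least fixpoint, start Z0 = Sat(done) = {Load}, add states in Sat(~done | ack) with some successor in Z. Z1 = {Check, Load}; fixed.
Sat(E[(~done | ack) U done]) = {Check, Load}
A[done U E[(~done | ack) U done]]: least fixpoint, start Z0 = Sat(E[(~done | ack) U done]) = {Check, Load}, add states in Sat(done) with every successor in Z. Already a fixed point.
Sat(A[done U E[(~done | ack) U done]]) = {Check, Load}
EF A[done U E[(~done | ack) U done]]: least fixpoint, start Z0 = {Check, Load}, add states with some successor in Z. Already a fixed point.
Sat(EF A[done U E[(~done | ack) U done]]) = {Check, Load}
Idle ∉ Sat(EF A[done U E[(~done | ack) U done]]) = {Check, Load}, so the formula does not hold at Idle.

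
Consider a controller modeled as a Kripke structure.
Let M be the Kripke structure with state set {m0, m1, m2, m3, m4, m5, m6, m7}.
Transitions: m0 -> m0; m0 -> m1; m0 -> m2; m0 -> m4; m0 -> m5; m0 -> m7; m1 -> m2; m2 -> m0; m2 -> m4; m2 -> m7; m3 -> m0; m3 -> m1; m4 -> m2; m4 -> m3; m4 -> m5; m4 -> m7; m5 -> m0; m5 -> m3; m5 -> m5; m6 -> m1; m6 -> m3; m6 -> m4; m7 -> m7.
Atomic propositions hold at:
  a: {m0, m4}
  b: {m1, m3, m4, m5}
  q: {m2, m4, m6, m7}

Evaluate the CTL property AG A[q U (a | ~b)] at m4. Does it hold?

Sat(~b) = {m0, m2, m6, m7}
Sat(a | ~b) = {m0, m2, m4, m6, m7}
A[q U (a | ~b)]: least fixpoint, start Z0 = Sat((a | ~b)) = {m0, m2, m4, m6, m7}, add states in Sat(q) with every successor in Z. Already a fixed point.
Sat(A[q U (a | ~b)]) = {m0, m2, m4, m6, m7}
AG A[q U (a | ~b)]: greatest fixpoint, start Z0 = {m0, m2, m4, m6, m7}, keep only states in Sat with every successor in Z. Z1 = {m2, m7}; Z2 = {m7}; fixed.
Sat(AG A[q U (a | ~b)]) = {m7}
m4 ∉ Sat(AG A[q U (a | ~b)]) = {m7}, so the formula does not hold at m4.

No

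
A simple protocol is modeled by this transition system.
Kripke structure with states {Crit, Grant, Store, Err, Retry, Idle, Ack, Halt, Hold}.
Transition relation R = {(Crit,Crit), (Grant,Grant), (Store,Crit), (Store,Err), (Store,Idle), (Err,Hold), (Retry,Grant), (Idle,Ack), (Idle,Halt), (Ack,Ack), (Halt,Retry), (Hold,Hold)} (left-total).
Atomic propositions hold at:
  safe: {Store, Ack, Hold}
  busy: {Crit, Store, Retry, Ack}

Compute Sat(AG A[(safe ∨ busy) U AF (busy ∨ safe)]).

Sat(safe ∨ busy) = {Crit, Store, Retry, Ack, Hold}
Sat(busy ∨ safe) = {Crit, Store, Retry, Ack, Hold}
AF (busy ∨ safe): least fixpoint, start Z0 = {Crit, Store, Retry, Ack, Hold}, add states with every successor in Z. Z1 = {Crit, Store, Err, Retry, Ack, Halt, Hold}; Z2 = {Crit, Store, Err, Retry, Idle, Ack, Halt, Hold}; fixed.
Sat(AF (busy ∨ safe)) = {Crit, Store, Err, Retry, Idle, Ack, Halt, Hold}
A[(safe ∨ busy) U AF (busy ∨ safe)]: least fixpoint, start Z0 = Sat(AF (busy ∨ safe)) = {Crit, Store, Err, Retry, Idle, Ack, Halt, Hold}, add states in Sat(safe ∨ busy) with every successor in Z. Already a fixed point.
Sat(A[(safe ∨ busy) U AF (busy ∨ safe)]) = {Crit, Store, Err, Retry, Idle, Ack, Halt, Hold}
AG A[(safe ∨ busy) U AF (busy ∨ safe)]: greatest fixpoint, start Z0 = {Crit, Store, Err, Retry, Idle, Ack, Halt, Hold}, keep only states in Sat with every successor in Z. Z1 = {Crit, Store, Err, Idle, Ack, Halt, Hold}; Z2 = {Crit, Store, Err, Idle, Ack, Hold}; Z3 = {Crit, Store, Err, Ack, Hold}; Z4 = {Crit, Err, Ack, Hold}; fixed.
Sat(AG A[(safe ∨ busy) U AF (busy ∨ safe)]) = {Crit, Err, Ack, Hold}

{Crit, Err, Ack, Hold}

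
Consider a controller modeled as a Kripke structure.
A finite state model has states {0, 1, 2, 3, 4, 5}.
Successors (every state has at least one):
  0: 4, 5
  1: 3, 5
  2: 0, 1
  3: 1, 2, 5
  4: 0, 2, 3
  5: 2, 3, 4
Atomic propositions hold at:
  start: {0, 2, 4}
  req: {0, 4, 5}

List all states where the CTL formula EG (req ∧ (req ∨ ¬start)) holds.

{0, 4, 5}

Sat(¬start) = {1, 3, 5}
Sat(req ∨ ¬start) = {0, 1, 3, 4, 5}
Sat(req ∧ (req ∨ ¬start)) = {0, 4, 5}
EG (req ∧ (req ∨ ¬start)): greatest fixpoint, start Z0 = {0, 4, 5}, keep only states in Sat with some successor in Z. Already a fixed point.
Sat(EG (req ∧ (req ∨ ¬start))) = {0, 4, 5}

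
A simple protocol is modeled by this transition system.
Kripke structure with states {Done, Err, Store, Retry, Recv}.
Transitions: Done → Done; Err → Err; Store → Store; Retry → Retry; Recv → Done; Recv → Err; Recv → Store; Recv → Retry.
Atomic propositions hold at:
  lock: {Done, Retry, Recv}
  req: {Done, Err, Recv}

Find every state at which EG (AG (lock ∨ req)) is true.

Sat(lock ∨ req) = {Done, Err, Retry, Recv}
AG (lock ∨ req): greatest fixpoint, start Z0 = {Done, Err, Retry, Recv}, keep only states in Sat with every successor in Z. Z1 = {Done, Err, Retry}; fixed.
Sat(AG (lock ∨ req)) = {Done, Err, Retry}
EG (AG (lock ∨ req)): greatest fixpoint, start Z0 = {Done, Err, Retry}, keep only states in Sat with some successor in Z. Already a fixed point.
Sat(EG (AG (lock ∨ req))) = {Done, Err, Retry}

{Done, Err, Retry}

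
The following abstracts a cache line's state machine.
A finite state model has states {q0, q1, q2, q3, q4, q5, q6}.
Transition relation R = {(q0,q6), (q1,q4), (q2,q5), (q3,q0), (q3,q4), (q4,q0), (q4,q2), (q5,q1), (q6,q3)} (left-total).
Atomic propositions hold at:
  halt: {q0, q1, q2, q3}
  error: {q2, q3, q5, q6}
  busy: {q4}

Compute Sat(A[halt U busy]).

A[halt U busy]: least fixpoint, start Z0 = Sat(busy) = {q4}, add states in Sat(halt) with every successor in Z. Z1 = {q1, q4}; fixed.
Sat(A[halt U busy]) = {q1, q4}

{q1, q4}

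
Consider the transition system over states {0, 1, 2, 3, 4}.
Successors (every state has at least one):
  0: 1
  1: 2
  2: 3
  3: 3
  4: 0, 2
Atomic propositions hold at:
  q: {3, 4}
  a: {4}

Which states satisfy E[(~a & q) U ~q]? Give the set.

Sat(~a) = {0, 1, 2, 3}
Sat(~a & q) = {3}
Sat(~q) = {0, 1, 2}
E[(~a & q) U ~q]: least fixpoint, start Z0 = Sat(~q) = {0, 1, 2}, add states in Sat(~a & q) with some successor in Z. Already a fixed point.
Sat(E[(~a & q) U ~q]) = {0, 1, 2}

{0, 1, 2}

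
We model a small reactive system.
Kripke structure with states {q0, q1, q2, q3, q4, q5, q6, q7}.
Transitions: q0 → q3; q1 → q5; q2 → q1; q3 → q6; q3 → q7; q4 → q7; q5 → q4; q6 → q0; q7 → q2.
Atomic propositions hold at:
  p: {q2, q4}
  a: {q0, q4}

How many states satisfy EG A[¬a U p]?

Sat(¬a) = {q1, q2, q3, q5, q6, q7}
A[¬a U p]: least fixpoint, start Z0 = Sat(p) = {q2, q4}, add states in Sat(¬a) with every successor in Z. Z1 = {q2, q4, q5, q7}; Z2 = {q1, q2, q4, q5, q7}; fixed.
Sat(A[¬a U p]) = {q1, q2, q4, q5, q7}
EG A[¬a U p]: greatest fixpoint, start Z0 = {q1, q2, q4, q5, q7}, keep only states in Sat with some successor in Z. Already a fixed point.
Sat(EG A[¬a U p]) = {q1, q2, q4, q5, q7}
|Sat(EG A[¬a U p])| = |{q1, q2, q4, q5, q7}| = 5.

5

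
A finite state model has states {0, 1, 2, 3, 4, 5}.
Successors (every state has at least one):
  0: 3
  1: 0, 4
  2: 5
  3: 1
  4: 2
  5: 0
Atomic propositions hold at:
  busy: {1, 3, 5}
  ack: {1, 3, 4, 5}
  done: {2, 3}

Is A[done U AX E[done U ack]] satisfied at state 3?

E[done U ack]: least fixpoint, start Z0 = Sat(ack) = {1, 3, 4, 5}, add states in Sat(done) with some successor in Z. Z1 = {1, 2, 3, 4, 5}; fixed.
Sat(E[done U ack]) = {1, 2, 3, 4, 5}
Sat(AX E[done U ack]) = {s : every successor in {1, 2, 3, 4, 5}} = {0, 2, 3, 4}
A[done U AX E[done U ack]]: least fixpoint, start Z0 = Sat(AX E[done U ack]) = {0, 2, 3, 4}, add states in Sat(done) with every successor in Z. Already a fixed point.
Sat(A[done U AX E[done U ack]]) = {0, 2, 3, 4}
3 ∈ Sat(A[done U AX E[done U ack]]) = {0, 2, 3, 4}, so the formula holds at 3.

Yes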